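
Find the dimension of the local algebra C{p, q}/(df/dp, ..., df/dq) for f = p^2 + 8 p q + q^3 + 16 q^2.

The Hessian of f at 0 has rank 1. Corank 1: A-series; mu = 2 gives A_2.

2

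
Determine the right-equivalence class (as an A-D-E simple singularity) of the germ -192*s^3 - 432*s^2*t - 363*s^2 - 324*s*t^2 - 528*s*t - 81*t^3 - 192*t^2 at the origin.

The Hessian of f at 0 has rank 1. Corank 1: A-series; mu = 2 gives A_2.

A_2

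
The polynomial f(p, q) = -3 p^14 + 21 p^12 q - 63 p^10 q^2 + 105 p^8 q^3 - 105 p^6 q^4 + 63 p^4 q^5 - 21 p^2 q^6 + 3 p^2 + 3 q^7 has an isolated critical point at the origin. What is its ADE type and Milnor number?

The Hessian of f at 0 is [[6, 0], [0, 0]] with rank 1, so corank 1. A Groebner basis of the Jacobian ideal J(f) in C{p,q} is {q^6, p}; counting standard monomials gives mu = 6. Corank 1: A-series; mu = 6 gives A_6.

Type A_6, Milnor number mu = 6.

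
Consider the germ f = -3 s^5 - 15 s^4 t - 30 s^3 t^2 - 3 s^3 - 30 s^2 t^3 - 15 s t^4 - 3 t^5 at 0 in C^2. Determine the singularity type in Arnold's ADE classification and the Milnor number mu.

Type E_8, Milnor number mu = 8.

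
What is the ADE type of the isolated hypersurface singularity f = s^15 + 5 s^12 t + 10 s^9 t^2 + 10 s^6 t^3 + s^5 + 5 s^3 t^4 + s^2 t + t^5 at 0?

D_6

The Hessian of f at 0 is [[0, 0], [0, 0]] with rank 0, so corank 2. A Groebner basis of the Jacobian ideal J(f) in C{s,t} is {s^2/5 + t^4, s^3, s*t}; counting standard monomials gives mu = 6. Corank 2; j^3 = s^2*t has shape L^2 M (L != M), so D-series; mu = 6 gives D_6.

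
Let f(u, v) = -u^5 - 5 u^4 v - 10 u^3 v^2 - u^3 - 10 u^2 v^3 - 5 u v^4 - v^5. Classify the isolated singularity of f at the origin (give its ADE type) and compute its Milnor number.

Type E8, Milnor number mu = 8.

The Hessian of f at 0 is [[0, 0], [0, 0]] with rank 0, so corank 2. A Groebner basis of the Jacobian ideal J(f) in C{u,v} is {v^5, u*v^3 + v^4/4, u^2}; counting standard monomials gives mu = 8. Corank 2; j^3 = -u^3 is a perfect cube, so E-series; the 5-jet and mu = 8 give E_8.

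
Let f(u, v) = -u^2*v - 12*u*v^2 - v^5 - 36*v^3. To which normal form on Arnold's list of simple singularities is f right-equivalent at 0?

The Hessian of f at 0 has rank 0. Corank 2; j^3 = -v*(u + 6*v)^2 has shape L^2 M (L != M), so D-series; mu = 6 gives D_6.

D_6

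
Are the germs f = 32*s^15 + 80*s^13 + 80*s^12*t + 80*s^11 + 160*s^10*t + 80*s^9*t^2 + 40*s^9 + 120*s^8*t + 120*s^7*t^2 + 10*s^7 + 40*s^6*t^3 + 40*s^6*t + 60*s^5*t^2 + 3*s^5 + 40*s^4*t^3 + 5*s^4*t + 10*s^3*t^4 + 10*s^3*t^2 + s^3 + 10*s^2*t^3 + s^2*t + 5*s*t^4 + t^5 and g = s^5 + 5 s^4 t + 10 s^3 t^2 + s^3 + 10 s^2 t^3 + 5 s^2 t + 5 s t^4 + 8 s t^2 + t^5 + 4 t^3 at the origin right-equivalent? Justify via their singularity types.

Yes.

The Hessian of f at 0 has rank 0. Corank 2; j^3 = s^2*(s + t) has shape L^2 M (L != M), so D-series; mu = 6 gives D_6. The Hessian of g at 0 has rank 0. Corank 2; j^3 = (s + t)*(s + 2*t)^2 has shape L^2 M (L != M), so D-series; mu = 6 gives D_6. Both have type D_6, hence right-equivalent.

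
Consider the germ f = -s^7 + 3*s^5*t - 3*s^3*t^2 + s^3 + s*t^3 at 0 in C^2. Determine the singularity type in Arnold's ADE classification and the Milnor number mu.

The Hessian of f at 0 has rank 0. Corank 2; j^3 = s^3 is a perfect cube, so E-series; the 4-jet and mu = 7 give E_7.

Type E_{7}, Milnor number mu = 7.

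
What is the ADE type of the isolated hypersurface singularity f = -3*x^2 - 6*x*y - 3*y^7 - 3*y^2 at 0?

A_{6}

The Hessian of f at 0 is [[-6, -6], [-6, -6]] with rank 1, so corank 1. A Groebner basis of the Jacobian ideal J(f) in C{x,y} is {y^6, x + y}; counting standard monomials gives mu = 6. Corank 1: A-series; mu = 6 gives A_6.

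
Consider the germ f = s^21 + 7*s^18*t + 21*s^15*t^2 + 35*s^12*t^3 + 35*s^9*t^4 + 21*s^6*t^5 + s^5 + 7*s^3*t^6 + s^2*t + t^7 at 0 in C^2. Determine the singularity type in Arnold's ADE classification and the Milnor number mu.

Type D_{8}, Milnor number mu = 8.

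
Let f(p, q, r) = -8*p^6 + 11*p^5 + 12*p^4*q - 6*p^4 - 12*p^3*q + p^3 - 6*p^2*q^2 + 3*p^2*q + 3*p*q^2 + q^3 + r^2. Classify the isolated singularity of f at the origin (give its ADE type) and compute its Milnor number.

Type E_{8}, Milnor number mu = 8.

The Hessian of f at 0 has rank 1. Corank 2; j^3 = (p + q)^3 is a perfect cube, so E-series; the 5-jet and mu = 8 give E_8.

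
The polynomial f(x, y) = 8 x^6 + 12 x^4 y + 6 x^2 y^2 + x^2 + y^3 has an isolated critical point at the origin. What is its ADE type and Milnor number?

Type A2, Milnor number mu = 2.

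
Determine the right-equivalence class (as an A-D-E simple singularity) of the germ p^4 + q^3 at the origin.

E_{6}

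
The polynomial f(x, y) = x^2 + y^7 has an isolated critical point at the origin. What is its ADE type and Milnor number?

The Hessian of f at 0 is [[2, 0], [0, 0]] with rank 1, so corank 1. A Groebner basis of the Jacobian ideal J(f) in C{x,y} is {y^6, x}; counting standard monomials gives mu = 6. Corank 1: A-series; mu = 6 gives A_6.

Type A_{6}, Milnor number mu = 6.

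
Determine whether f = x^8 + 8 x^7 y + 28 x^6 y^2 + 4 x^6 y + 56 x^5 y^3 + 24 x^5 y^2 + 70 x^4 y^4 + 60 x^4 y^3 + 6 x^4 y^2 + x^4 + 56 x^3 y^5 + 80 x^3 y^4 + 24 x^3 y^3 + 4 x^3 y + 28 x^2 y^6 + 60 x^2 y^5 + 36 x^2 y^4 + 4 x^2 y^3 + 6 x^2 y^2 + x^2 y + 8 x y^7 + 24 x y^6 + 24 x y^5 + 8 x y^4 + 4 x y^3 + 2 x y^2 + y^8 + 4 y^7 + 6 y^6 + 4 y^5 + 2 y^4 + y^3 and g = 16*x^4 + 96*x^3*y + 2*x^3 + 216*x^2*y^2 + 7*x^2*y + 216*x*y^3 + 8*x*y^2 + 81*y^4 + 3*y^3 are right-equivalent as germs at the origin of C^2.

The Hessian of f at 0 has rank 0. Corank 2; j^3 = y*(x + y)^2 has shape L^2 M (L != M), so D-series; mu = 5 gives D_5. The Hessian of g at 0 has rank 0. Corank 2; j^3 = (x + y)^2*(2*x + 3*y) has shape L^2 M (L != M), so D-series; mu = 5 gives D_5. Both have type D_5, hence right-equivalent.

Yes.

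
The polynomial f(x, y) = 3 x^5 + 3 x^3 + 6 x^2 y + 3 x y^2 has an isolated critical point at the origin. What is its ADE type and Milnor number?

Type D_6, Milnor number mu = 6.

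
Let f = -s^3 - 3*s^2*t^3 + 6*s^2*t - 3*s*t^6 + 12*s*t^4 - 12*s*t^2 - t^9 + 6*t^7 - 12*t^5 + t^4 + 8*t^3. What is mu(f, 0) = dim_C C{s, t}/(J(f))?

6

The Hessian of f at 0 has rank 0. Corank 2; j^3 = -(s - 2*t)^3 is a perfect cube, so E-series; the 4-jet and mu = 6 give E_6.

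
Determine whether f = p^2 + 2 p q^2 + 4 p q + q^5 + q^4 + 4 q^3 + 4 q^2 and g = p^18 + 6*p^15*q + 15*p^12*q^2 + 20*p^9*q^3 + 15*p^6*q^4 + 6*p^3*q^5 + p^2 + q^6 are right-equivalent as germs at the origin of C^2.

The Hessian of f at 0 is [[2, 4], [4, 8]] with rank 1, so corank 1. A Groebner basis of the Jacobian ideal J(f) in C{p,q} is {p^2 + 4*p*q - 4*p - 8*q, p + q^2 + 2*q}; counting standard monomials gives mu = 4. Corank 1: A-series; mu = 4 gives A_4. The Hessian of g at 0 is [[2, 0], [0, 0]] with rank 1, so corank 1. A Groebner basis of the Jacobian ideal J(g) in C{p,q} is {q^5, p}; counting standard monomials gives mu = 5. Corank 1: A-series; mu = 5 gives A_5. f is A_4 but g is A_5, hence not right-equivalent.

No.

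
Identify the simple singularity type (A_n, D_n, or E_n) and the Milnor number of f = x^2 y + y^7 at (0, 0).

Type D_8, Milnor number mu = 8.

The Hessian of f at 0 has rank 0. Corank 2; j^3 = x^2*y has shape L^2 M (L != M), so D-series; mu = 8 gives D_8.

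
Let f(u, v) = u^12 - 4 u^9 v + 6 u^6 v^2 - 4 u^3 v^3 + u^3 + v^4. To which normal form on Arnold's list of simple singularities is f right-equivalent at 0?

The Hessian of f at 0 has rank 0. Corank 2; j^3 = u^3 is a perfect cube, so E-series; the 4-jet and mu = 6 give E_6.

E6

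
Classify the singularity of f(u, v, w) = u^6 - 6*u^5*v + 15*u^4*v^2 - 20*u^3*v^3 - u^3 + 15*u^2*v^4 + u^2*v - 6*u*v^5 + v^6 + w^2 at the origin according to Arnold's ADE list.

D_{7}

The Hessian of f at 0 has rank 1. Corank 2; j^3 = -u^2*(u - v) has shape L^2 M (L != M), so D-series; mu = 7 gives D_7.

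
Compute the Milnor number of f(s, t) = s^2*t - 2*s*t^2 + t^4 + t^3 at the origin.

5

The Hessian of f at 0 has rank 0. Corank 2; j^3 = t*(s - t)^2 has shape L^2 M (L != M), so D-series; mu = 5 gives D_5.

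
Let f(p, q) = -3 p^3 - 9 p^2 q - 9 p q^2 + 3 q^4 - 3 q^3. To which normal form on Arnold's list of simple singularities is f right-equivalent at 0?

E6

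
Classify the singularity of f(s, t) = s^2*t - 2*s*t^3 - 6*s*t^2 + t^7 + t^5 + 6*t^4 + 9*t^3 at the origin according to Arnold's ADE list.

The Hessian of f at 0 has rank 0. Corank 2; j^3 = t*(s - 3*t)^2 has shape L^2 M (L != M), so D-series; mu = 8 gives D_8.

D8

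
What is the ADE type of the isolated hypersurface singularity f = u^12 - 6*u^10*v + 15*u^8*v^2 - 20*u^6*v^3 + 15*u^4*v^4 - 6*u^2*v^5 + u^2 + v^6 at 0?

The Hessian of f at 0 has rank 1. Corank 1: A-series; mu = 5 gives A_5.

A_{5}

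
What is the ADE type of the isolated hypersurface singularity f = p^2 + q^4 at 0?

A3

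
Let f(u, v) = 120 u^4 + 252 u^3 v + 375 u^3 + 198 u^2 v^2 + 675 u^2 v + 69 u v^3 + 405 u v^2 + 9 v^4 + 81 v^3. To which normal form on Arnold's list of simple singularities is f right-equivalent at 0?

The Hessian of f at 0 is [[0, 0], [0, 0]] with rank 0, so corank 2. A Groebner basis of the Jacobian ideal J(f) in C{u,v} is {1171875*u^2/4 + 703125*u*v/2 + v^4 - 125*v^3/4 + 421875*v^2/4, u^3 + 2475*u^2/4 + 1485*u*v/2 + 3*v^3/20 + 891*v^2/4, u^2*v - 2875*u^2/4 - 1725*u*v/2 - 17*v^3/60 - 1035*v^2/4, 625*u^2 + u*v^2 + 750*u*v + 8*v^3/15 + 225*v^2}; counting standard monomials gives mu = 7. Corank 2; j^3 = 3*(5*u + 3*v)^3 is a perfect cube, so E-series; the 4-jet and mu = 7 give E_7.

E7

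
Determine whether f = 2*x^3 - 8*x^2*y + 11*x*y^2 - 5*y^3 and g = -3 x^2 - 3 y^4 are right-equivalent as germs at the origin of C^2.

No.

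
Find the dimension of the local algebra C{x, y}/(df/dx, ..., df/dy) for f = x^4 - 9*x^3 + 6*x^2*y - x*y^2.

5

The Hessian of f at 0 has rank 0. Corank 2; j^3 = -x*(3*x - y)^2 has shape L^2 M (L != M), so D-series; mu = 5 gives D_5.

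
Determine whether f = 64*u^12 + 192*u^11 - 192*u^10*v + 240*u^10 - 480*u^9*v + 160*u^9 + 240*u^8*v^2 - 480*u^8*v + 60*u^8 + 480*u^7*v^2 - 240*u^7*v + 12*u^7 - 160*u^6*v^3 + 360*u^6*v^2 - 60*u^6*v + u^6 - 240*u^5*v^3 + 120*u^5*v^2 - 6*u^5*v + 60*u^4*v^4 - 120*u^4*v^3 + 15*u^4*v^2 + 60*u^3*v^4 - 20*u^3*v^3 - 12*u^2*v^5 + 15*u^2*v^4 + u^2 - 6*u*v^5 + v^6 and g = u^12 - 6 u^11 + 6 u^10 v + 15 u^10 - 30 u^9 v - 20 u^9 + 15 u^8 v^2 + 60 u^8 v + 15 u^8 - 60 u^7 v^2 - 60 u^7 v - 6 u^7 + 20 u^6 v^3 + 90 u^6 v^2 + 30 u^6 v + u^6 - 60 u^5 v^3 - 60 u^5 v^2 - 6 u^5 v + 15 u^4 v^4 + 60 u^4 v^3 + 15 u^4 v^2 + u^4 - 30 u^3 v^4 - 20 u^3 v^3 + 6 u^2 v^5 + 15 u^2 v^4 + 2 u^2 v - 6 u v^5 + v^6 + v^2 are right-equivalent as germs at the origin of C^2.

The Hessian of f at 0 has rank 1. Corank 1: A-series; mu = 5 gives A_5. The Hessian of g at 0 has rank 1. Corank 1: A-series; mu = 5 gives A_5. Both have type A_5, hence right-equivalent.

Yes.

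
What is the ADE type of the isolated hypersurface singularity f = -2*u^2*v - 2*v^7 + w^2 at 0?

D_8

The Hessian of f at 0 is [[0, 0, 0], [0, 0, 0], [0, 0, 2]] with rank 1, so corank 2. A Groebner basis of the Jacobian ideal J(f) in C{u,v,w} is {u^2/7 + v^6, u^3, u*v, w}; counting standard monomials gives mu = 8. Corank 2; j^3 = -2*u^2*v has shape L^2 M (L != M), so D-series; mu = 8 gives D_8.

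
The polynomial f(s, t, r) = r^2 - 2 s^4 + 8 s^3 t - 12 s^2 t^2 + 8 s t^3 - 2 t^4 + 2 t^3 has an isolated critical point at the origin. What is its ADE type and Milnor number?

The Hessian of f at 0 has rank 1. Corank 2; j^3 = 2*t^3 is a perfect cube, so E-series; the 4-jet and mu = 6 give E_6.

Type E_6, Milnor number mu = 6.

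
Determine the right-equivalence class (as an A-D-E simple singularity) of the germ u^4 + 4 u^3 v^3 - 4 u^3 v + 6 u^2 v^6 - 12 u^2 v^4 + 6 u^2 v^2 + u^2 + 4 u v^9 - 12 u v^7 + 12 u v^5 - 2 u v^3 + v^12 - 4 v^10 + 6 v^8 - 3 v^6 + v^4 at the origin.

A3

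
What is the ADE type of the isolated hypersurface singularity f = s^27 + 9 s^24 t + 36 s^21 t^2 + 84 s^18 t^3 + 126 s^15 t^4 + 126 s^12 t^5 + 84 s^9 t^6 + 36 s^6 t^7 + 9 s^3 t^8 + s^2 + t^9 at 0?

A8

The Hessian of f at 0 has rank 1. Corank 1: A-series; mu = 8 gives A_8.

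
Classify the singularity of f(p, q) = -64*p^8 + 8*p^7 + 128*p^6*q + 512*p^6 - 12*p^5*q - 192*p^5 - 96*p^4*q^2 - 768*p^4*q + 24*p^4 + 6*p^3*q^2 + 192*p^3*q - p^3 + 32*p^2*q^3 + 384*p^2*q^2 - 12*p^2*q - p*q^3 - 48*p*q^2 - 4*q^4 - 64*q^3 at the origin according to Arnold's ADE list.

E7

The Hessian of f at 0 has rank 0. Corank 2; j^3 = -(p + 4*q)^3 is a perfect cube, so E-series; the 4-jet and mu = 7 give E_7.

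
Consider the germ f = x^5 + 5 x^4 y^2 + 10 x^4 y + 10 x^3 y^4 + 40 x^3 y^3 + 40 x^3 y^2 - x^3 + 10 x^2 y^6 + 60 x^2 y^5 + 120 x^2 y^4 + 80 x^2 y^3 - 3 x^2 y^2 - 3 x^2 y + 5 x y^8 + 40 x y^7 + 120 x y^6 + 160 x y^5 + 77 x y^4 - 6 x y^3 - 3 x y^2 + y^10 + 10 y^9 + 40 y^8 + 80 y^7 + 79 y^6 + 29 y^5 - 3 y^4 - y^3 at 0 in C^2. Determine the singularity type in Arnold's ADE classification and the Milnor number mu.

Type E_{8}, Milnor number mu = 8.

The Hessian of f at 0 has rank 0. Corank 2; j^3 = -(x + y)^3 is a perfect cube, so E-series; the 5-jet and mu = 8 give E_8.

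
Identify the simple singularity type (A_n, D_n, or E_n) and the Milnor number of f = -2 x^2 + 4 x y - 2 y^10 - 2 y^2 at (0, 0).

Type A_9, Milnor number mu = 9.

The Hessian of f at 0 has rank 1. Corank 1: A-series; mu = 9 gives A_9.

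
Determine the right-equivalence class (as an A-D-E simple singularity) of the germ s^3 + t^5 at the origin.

The Hessian of f at 0 is [[0, 0], [0, 0]] with rank 0, so corank 2. A Groebner basis of the Jacobian ideal J(f) in C{s,t} is {t^4, s^2}; counting standard monomials gives mu = 8. Corank 2; j^3 = s^3 is a perfect cube, so E-series; the 5-jet and mu = 8 give E_8.

E8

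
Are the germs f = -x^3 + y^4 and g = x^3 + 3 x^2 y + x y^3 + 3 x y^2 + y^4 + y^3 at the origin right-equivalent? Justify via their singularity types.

No.

The Hessian of f at 0 has rank 0. Corank 2; j^3 = -x^3 is a perfect cube, so E-series; the 4-jet and mu = 6 give E_6. The Hessian of g at 0 has rank 0. Corank 2; j^3 = (x + y)^3 is a perfect cube, so E-series; the 4-jet and mu = 7 give E_7. f is E_6 but g is E_7, hence not right-equivalent.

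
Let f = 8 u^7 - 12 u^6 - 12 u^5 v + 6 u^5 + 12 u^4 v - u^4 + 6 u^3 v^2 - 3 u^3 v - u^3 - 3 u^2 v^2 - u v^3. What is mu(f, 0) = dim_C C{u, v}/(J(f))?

7

The Hessian of f at 0 has rank 0. Corank 2; j^3 = -u^3 is a perfect cube, so E-series; the 4-jet and mu = 7 give E_7.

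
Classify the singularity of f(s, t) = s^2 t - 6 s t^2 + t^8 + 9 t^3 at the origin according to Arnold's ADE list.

D_9

The Hessian of f at 0 has rank 0. Corank 2; j^3 = t*(s - 3*t)^2 has shape L^2 M (L != M), so D-series; mu = 9 gives D_9.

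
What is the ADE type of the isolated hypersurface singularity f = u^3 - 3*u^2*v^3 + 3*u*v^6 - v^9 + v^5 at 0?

E_8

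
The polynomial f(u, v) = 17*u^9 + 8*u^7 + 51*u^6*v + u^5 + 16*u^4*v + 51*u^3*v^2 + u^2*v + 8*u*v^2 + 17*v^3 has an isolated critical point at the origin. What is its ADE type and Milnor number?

Type D_4, Milnor number mu = 4.

The Hessian of f at 0 has rank 0. Corank 2; j^3 = v*(u^2 + 8*u*v + 17*v^2) splits into three distinct lines over C (the quadratic factor has nonzero discriminant), so D_4.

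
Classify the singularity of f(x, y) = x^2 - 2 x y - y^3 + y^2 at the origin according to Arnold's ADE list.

The Hessian of f at 0 is [[2, -2], [-2, 2]] with rank 1, so corank 1. A Groebner basis of the Jacobian ideal J(f) in C{x,y} is {y^2, x - y}; counting standard monomials gives mu = 2. Corank 1: A-series; mu = 2 gives A_2.

A2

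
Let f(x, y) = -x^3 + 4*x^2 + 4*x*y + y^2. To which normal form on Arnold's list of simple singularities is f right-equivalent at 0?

A_{2}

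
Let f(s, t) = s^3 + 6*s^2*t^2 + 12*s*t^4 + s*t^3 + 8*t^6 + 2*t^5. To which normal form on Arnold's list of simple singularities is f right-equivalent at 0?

The Hessian of f at 0 has rank 0. Corank 2; j^3 = s^3 is a perfect cube, so E-series; the 4-jet and mu = 7 give E_7.

E7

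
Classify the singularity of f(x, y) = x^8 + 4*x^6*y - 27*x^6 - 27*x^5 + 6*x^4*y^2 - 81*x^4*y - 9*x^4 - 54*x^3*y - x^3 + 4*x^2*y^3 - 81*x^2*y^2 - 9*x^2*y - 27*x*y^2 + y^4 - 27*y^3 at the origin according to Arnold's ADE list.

E6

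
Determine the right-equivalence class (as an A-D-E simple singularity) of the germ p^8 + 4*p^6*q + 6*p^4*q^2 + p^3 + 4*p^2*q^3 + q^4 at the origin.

The Hessian of f at 0 has rank 0. Corank 2; j^3 = p^3 is a perfect cube, so E-series; the 4-jet and mu = 6 give E_6.

E6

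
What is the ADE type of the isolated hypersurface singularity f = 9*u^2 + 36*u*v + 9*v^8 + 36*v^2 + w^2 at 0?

A_7

The Hessian of f at 0 is [[18, 36, 0], [36, 72, 0], [0, 0, 2]] with rank 2, so corank 1. A Groebner basis of the Jacobian ideal J(f) in C{u,v,w} is {v^7, u + 2*v, w}; counting standard monomials gives mu = 7. Corank 1: A-series; mu = 7 gives A_7.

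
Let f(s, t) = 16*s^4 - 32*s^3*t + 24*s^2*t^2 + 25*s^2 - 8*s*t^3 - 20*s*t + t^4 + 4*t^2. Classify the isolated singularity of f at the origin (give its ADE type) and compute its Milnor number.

Type A_3, Milnor number mu = 3.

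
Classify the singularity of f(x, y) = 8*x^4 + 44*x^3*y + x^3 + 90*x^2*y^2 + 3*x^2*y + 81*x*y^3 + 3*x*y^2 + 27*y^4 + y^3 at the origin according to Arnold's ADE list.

E7

The Hessian of f at 0 is [[0, 0], [0, 0]] with rank 0, so corank 2. A Groebner basis of the Jacobian ideal J(f) in C{x,y} is {3*x^2/4 + 3*x*y/2 + y^4 + y^3/4 + 3*y^2/4, x^3 + 15*x^2/4 + 15*x*y/2 + 9*y^3/4 + 15*y^2/4, x^2*y - 9*x^2/4 - 9*x*y/2 - 7*y^3/4 - 9*y^2/4, x^2 + x*y^2 + 2*x*y + 4*y^3/3 + y^2}; counting standard monomials gives mu = 7. Corank 2; j^3 = (x + y)^3 is a perfect cube, so E-series; the 4-jet and mu = 7 give E_7.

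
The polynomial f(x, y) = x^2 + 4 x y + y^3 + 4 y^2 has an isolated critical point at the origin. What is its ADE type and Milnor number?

Type A_2, Milnor number mu = 2.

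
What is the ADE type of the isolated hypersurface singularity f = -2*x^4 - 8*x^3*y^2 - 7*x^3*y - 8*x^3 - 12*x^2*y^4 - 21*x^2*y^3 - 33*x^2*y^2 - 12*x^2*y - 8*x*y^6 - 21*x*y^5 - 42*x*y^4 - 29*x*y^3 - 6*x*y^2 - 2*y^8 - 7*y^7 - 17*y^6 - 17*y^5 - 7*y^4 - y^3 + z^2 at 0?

The Hessian of f at 0 is [[0, 0, 0], [0, 0, 0], [0, 0, 2]] with rank 1, so corank 2. A Groebner basis of the Jacobian ideal J(f) in C{x,y,z} is {-768*x^2/703 - 768*x*y/703 + y^4 - 8*y^3/703 - 192*y^2/703, x^3 + 540*x^2/703 + 540*x*y/703 + 187*y^3/1406 + 135*y^2/703, x^2*y - 728*x^2/703 - 728*x*y/703 - 550*y^3/2109 - 182*y^2/703, 736*x^2/703 + x*y^2 + 736*x*y/703 + 2155*y^3/4218 + 184*y^2/703, z}; counting standard monomials gives mu = 7. Corank 2; j^3 = -(2*x + y)^3 is a perfect cube, so E-series; the 4-jet and mu = 7 give E_7.

E_{7}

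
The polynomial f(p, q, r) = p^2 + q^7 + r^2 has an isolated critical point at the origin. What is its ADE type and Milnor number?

The Hessian of f at 0 has rank 2. Corank 1: A-series; mu = 6 gives A_6.

Type A_6, Milnor number mu = 6.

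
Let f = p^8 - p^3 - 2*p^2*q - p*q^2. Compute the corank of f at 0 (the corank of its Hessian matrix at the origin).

2

The Hessian at 0 is [[0, 0], [0, 0]] of rank 0; hence corank 2.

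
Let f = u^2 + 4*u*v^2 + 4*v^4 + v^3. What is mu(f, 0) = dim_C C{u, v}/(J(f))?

2

The Hessian of f at 0 has rank 1. Corank 1: A-series; mu = 2 gives A_2.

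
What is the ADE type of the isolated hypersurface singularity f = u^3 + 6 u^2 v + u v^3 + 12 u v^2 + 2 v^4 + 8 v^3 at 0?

The Hessian of f at 0 has rank 0. Corank 2; j^3 = (u + 2*v)^3 is a perfect cube, so E-series; the 4-jet and mu = 7 give E_7.

E_7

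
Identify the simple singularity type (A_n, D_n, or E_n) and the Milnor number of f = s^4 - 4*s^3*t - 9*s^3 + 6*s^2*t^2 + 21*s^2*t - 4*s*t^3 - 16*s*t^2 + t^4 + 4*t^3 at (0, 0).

Type D_{5}, Milnor number mu = 5.

The Hessian of f at 0 is [[0, 0], [0, 0]] with rank 0, so corank 2. A Groebner basis of the Jacobian ideal J(f) in C{s,t} is {s*t^2 + 27*s*t/2 - 9*t^2, 81*s*t/4 + t^3 - 27*t^2/2, s^2 - 5*s*t/3 + 2*t^2/3}; counting standard monomials gives mu = 5. Corank 2; j^3 = -(s - t)*(3*s - 2*t)^2 has shape L^2 M (L != M), so D-series; mu = 5 gives D_5.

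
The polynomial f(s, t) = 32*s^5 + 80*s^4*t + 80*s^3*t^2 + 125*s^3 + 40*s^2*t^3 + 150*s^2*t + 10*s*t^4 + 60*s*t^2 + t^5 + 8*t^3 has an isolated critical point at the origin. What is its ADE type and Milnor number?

Type E_{8}, Milnor number mu = 8.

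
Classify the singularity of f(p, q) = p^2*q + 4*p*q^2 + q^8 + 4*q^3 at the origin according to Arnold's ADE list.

D_9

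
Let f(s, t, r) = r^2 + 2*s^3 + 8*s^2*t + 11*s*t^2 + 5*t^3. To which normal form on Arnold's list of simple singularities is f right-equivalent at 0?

D_{4}

The Hessian of f at 0 has rank 1. Corank 2; j^3 = (s + t)*(2*s^2 + 6*s*t + 5*t^2) splits into three distinct lines over C (the quadratic factor has nonzero discriminant), so D_4.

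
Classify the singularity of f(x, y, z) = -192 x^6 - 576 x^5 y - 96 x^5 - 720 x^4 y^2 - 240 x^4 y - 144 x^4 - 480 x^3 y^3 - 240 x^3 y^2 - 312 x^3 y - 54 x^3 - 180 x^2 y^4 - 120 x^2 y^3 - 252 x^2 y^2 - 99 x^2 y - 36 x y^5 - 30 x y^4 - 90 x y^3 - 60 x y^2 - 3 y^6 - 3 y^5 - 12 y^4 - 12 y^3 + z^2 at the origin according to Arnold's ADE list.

The Hessian of f at 0 is [[0, 0, 0], [0, 0, 0], [0, 0, 2]] with rank 1, so corank 2. A Groebner basis of the Jacobian ideal J(f) in C{x,y,z} is {-486*x^2/5 - 1539*x*y/20 + y^4 + 39*y^3/20 - 81*y^2/10, x^3 + 51*x^2/5 + 229*x*y/20 + 13*y^3/60 + 31*y^2/10, x^2*y - 99*x^2/10 - 441*x*y/40 - 131*y^3/360 - 59*y^2/20, 36*x^2/5 + x*y^2 + 159*x*y/20 + 109*y^3/180 + 21*y^2/10, z}; counting standard monomials gives mu = 7. Corank 2; j^3 = -3*(2*x + y)*(3*x + 2*y)^2 has shape L^2 M (L != M), so D-series; mu = 7 gives D_7.

D_7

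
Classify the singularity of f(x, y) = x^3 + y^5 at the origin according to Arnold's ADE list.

E8

The Hessian of f at 0 has rank 0. Corank 2; j^3 = x^3 is a perfect cube, so E-series; the 5-jet and mu = 8 give E_8.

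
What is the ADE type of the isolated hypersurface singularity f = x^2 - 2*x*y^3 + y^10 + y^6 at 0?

A9

The Hessian of f at 0 has rank 1. Corank 1: A-series; mu = 9 gives A_9.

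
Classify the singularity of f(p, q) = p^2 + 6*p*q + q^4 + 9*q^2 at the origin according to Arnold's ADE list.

The Hessian of f at 0 has rank 1. Corank 1: A-series; mu = 3 gives A_3.

A_3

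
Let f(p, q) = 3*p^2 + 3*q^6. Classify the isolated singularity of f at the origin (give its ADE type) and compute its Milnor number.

The Hessian of f at 0 has rank 1. Corank 1: A-series; mu = 5 gives A_5.

Type A_{5}, Milnor number mu = 5.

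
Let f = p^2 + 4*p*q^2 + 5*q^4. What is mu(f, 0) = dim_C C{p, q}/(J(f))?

The Hessian of f at 0 has rank 1. Corank 1: A-series; mu = 3 gives A_3.

3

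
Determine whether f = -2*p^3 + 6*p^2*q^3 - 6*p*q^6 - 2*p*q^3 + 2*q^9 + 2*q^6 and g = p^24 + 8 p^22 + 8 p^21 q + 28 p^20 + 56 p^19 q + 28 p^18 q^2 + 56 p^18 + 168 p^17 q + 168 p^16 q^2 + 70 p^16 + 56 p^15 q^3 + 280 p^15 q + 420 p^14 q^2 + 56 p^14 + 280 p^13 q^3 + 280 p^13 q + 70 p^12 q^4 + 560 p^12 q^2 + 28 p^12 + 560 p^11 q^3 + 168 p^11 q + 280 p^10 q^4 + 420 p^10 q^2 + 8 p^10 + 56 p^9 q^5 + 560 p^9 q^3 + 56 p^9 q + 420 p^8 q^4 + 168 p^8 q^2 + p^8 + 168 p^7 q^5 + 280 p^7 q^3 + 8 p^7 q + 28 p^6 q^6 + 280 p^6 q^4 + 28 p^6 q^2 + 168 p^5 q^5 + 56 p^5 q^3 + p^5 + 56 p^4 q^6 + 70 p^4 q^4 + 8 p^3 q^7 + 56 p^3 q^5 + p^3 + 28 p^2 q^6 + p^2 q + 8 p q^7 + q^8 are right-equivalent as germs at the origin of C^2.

No.

The Hessian of f at 0 has rank 0. Corank 2; j^3 = -2*p^3 is a perfect cube, so E-series; the 4-jet and mu = 7 give E_7. The Hessian of g at 0 has rank 0. Corank 2; j^3 = p^2*(p + q) has shape L^2 M (L != M), so D-series; mu = 9 gives D_9. f is E_7 but g is D_9, hence not right-equivalent.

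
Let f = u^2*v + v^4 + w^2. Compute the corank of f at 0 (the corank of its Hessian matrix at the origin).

2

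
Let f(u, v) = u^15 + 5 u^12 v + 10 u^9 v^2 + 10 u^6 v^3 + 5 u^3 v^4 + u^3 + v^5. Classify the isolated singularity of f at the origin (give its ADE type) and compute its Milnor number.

Type E8, Milnor number mu = 8.

The Hessian of f at 0 has rank 0. Corank 2; j^3 = u^3 is a perfect cube, so E-series; the 5-jet and mu = 8 give E_8.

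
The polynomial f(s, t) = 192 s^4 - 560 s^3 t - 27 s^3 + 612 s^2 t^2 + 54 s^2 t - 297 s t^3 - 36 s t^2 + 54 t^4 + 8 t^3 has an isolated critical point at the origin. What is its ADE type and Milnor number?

The Hessian of f at 0 has rank 0. Corank 2; j^3 = -(3*s - 2*t)^3 is a perfect cube, so E-series; the 4-jet and mu = 7 give E_7.

Type E_7, Milnor number mu = 7.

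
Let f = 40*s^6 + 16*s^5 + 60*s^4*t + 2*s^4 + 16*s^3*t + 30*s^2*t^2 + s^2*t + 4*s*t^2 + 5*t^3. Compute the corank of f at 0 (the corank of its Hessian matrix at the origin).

Hessian at 0 has rank 0.

2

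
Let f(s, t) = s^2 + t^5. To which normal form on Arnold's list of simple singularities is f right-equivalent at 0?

The Hessian of f at 0 is [[2, 0], [0, 0]] with rank 1, so corank 1. A Groebner basis of the Jacobian ideal J(f) in C{s,t} is {t^4, s}; counting standard monomials gives mu = 4. Corank 1: A-series; mu = 4 gives A_4.

A4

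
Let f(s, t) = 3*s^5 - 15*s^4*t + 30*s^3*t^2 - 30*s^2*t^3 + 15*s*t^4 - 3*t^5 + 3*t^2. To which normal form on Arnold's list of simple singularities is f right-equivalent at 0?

A_{4}

The Hessian of f at 0 has rank 1. Corank 1: A-series; mu = 4 gives A_4.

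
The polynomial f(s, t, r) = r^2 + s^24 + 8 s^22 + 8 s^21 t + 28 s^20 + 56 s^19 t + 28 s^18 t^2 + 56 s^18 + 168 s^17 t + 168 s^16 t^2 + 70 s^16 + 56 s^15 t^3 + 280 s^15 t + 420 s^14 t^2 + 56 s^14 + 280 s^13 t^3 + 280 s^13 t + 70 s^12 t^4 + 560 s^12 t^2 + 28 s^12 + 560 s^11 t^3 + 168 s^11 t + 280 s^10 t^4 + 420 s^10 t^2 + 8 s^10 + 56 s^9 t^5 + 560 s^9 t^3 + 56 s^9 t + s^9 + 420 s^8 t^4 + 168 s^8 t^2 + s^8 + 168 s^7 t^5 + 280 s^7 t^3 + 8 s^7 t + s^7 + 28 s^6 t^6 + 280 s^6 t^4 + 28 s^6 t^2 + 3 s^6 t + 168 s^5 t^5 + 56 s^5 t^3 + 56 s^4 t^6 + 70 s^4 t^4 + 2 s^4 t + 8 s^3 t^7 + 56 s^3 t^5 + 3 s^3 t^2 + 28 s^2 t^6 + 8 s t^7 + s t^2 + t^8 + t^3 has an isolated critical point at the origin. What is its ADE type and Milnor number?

Type D_{9}, Milnor number mu = 9.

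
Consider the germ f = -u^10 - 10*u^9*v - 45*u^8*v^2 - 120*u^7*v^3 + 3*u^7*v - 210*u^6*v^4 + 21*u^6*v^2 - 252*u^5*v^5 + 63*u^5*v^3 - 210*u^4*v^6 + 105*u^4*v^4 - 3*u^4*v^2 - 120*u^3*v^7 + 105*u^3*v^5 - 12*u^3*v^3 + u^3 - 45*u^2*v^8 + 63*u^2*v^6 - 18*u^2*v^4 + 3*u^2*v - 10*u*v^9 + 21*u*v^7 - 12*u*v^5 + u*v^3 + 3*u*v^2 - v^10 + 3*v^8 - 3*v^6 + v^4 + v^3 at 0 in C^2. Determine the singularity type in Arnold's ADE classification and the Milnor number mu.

Type E_7, Milnor number mu = 7.

The Hessian of f at 0 has rank 0. Corank 2; j^3 = (u + v)^3 is a perfect cube, so E-series; the 4-jet and mu = 7 give E_7.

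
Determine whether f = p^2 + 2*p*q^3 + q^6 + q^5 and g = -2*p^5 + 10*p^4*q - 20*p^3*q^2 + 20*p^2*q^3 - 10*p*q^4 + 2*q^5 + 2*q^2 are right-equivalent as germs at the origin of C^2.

The Hessian of f at 0 is [[2, 0], [0, 0]] with rank 1, so corank 1. A Groebner basis of the Jacobian ideal J(f) in C{p,q} is {p + q^3, p^2, p*q}; counting standard monomials gives mu = 4. Corank 1: A-series; mu = 4 gives A_4. The Hessian of g at 0 is [[0, 0], [0, 4]] with rank 1, so corank 1. A Groebner basis of the Jacobian ideal J(g) in C{p,q} is {p^4, q}; counting standard monomials gives mu = 4. Corank 1: A-series; mu = 4 gives A_4. Both have type A_4, hence right-equivalent.

Yes.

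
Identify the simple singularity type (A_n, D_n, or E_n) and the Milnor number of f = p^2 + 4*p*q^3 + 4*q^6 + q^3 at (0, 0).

The Hessian of f at 0 is [[2, 0], [0, 0]] with rank 1, so corank 1. A Groebner basis of the Jacobian ideal J(f) in C{p,q} is {q^2, p}; counting standard monomials gives mu = 2. Corank 1: A-series; mu = 2 gives A_2.

Type A_2, Milnor number mu = 2.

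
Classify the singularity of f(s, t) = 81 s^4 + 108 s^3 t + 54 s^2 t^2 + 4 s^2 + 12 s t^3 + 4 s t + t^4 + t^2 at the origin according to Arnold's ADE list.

A_{3}

The Hessian of f at 0 is [[8, 4], [4, 2]] with rank 1, so corank 1. A Groebner basis of the Jacobian ideal J(f) in C{s,t} is {t^3, s + t/2}; counting standard monomials gives mu = 3. Corank 1: A-series; mu = 3 gives A_3.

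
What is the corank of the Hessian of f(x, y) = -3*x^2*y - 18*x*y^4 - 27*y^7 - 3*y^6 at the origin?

2

The Hessian at 0 is [[0, 0], [0, 0]] of rank 0; hence corank 2.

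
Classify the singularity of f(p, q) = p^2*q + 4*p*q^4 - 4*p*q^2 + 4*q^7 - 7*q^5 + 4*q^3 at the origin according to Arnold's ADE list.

D_{6}

The Hessian of f at 0 has rank 0. Corank 2; j^3 = q*(p - 2*q)^2 has shape L^2 M (L != M), so D-series; mu = 6 gives D_6.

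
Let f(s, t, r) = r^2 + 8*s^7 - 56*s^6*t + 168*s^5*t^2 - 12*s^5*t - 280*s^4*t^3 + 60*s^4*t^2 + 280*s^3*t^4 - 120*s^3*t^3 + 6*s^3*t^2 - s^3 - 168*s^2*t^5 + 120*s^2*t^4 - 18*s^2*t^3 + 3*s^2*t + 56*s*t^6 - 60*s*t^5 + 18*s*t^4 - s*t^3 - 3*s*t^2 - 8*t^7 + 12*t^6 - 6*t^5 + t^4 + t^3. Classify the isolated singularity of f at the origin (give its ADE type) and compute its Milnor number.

The Hessian of f at 0 is [[0, 0, 0], [0, 0, 0], [0, 0, 2]] with rank 1, so corank 2. A Groebner basis of the Jacobian ideal J(f) in C{s,t,r} is {s^3 - 3*s^2*t - 6*s^2 + 12*s*t - 6*t^2, 3*s^2 + s*t^2 - 6*s*t + 3*t^2, 3*s^2 - 6*s*t + t^3 + 3*t^2, r}; counting standard monomials gives mu = 7. Corank 2; j^3 = -(s - t)^3 is a perfect cube, so E-series; the 4-jet and mu = 7 give E_7.

Type E7, Milnor number mu = 7.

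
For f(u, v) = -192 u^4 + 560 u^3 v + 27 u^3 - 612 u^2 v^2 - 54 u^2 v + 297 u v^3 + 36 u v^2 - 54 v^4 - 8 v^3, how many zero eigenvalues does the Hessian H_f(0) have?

2

Hessian at 0 has rank 0.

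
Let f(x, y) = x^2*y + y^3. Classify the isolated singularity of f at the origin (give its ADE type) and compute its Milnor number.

Type D_{4}, Milnor number mu = 4.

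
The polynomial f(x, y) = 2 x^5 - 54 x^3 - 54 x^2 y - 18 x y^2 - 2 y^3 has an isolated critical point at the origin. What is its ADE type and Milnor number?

Type E_8, Milnor number mu = 8.

The Hessian of f at 0 is [[0, 0], [0, 0]] with rank 0, so corank 2. A Groebner basis of the Jacobian ideal J(f) in C{x,y} is {y^5, x*y^3 + y^4/4, x^2 + 2*x*y/3 + y^2/9}; counting standard monomials gives mu = 8. Corank 2; j^3 = -2*(3*x + y)^3 is a perfect cube, so E-series; the 5-jet and mu = 8 give E_8.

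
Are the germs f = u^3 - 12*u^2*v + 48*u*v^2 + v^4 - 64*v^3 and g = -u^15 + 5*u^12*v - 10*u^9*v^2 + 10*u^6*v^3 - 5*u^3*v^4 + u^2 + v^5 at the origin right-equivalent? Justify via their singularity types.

No.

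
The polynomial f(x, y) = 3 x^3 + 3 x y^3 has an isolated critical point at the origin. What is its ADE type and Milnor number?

The Hessian of f at 0 is [[0, 0], [0, 0]] with rank 0, so corank 2. A Groebner basis of the Jacobian ideal J(f) in C{x,y} is {x^3, x*y^2, 3*x^2 + y^3}; counting standard monomials gives mu = 7. Corank 2; j^3 = 3*x^3 is a perfect cube, so E-series; the 4-jet and mu = 7 give E_7.

Type E7, Milnor number mu = 7.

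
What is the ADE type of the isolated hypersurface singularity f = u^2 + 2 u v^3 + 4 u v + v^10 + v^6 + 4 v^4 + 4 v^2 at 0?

A_9

The Hessian of f at 0 is [[2, 4], [4, 8]] with rank 1, so corank 1. A Groebner basis of the Jacobian ideal J(f) in C{u,v} is {u^3 + 6*u^2*v + 12*u*v^2 - 8*u - 16*v, u + v^3 + 2*v}; counting standard monomials gives mu = 9. Corank 1: A-series; mu = 9 gives A_9.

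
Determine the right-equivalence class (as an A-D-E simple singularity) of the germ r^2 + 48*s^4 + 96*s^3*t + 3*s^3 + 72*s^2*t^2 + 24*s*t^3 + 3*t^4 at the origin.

E6

The Hessian of f at 0 has rank 1. Corank 2; j^3 = 3*s^3 is a perfect cube, so E-series; the 4-jet and mu = 6 give E_6.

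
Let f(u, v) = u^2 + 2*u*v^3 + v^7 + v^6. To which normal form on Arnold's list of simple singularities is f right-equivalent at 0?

A_6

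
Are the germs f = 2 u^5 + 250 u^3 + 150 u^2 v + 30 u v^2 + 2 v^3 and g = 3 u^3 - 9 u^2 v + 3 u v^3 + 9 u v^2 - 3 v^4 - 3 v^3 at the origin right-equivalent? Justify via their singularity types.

No.

The Hessian of f at 0 has rank 0. Corank 2; j^3 = 2*(5*u + v)^3 is a perfect cube, so E-series; the 5-jet and mu = 8 give E_8. The Hessian of g at 0 has rank 0. Corank 2; j^3 = 3*(u - v)^3 is a perfect cube, so E-series; the 4-jet and mu = 7 give E_7. f is E_8 but g is E_7, hence not right-equivalent.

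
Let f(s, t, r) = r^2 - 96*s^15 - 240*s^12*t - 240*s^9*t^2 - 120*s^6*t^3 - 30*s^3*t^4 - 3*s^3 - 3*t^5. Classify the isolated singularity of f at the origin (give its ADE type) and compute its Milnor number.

The Hessian of f at 0 has rank 1. Corank 2; j^3 = -3*s^3 is a perfect cube, so E-series; the 5-jet and mu = 8 give E_8.

Type E_{8}, Milnor number mu = 8.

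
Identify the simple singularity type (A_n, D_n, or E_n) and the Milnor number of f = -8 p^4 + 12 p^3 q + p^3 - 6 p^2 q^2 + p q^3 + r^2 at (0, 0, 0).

The Hessian of f at 0 has rank 1. Corank 2; j^3 = p^3 is a perfect cube, so E-series; the 4-jet and mu = 7 give E_7.

Type E_7, Milnor number mu = 7.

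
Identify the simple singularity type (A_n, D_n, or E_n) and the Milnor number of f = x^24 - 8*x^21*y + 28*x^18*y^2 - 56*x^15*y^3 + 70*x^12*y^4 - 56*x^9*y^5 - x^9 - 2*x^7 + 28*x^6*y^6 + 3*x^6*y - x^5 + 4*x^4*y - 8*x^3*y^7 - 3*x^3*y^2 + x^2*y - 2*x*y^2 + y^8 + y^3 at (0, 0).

The Hessian of f at 0 has rank 0. Corank 2; j^3 = y*(x - y)^2 has shape L^2 M (L != M), so D-series; mu = 9 gives D_9.

Type D_{9}, Milnor number mu = 9.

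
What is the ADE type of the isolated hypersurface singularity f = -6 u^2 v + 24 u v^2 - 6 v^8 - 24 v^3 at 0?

D9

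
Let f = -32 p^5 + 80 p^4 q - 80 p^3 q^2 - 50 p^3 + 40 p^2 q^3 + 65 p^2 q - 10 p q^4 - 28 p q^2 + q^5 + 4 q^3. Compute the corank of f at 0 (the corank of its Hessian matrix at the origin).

The Hessian at 0 is [[0, 0], [0, 0]] of rank 0; hence corank 2.

2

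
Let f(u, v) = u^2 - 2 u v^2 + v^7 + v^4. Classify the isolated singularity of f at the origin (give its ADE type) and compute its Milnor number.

Type A6, Milnor number mu = 6.

The Hessian of f at 0 has rank 1. Corank 1: A-series; mu = 6 gives A_6.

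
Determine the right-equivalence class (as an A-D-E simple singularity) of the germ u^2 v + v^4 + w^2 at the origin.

The Hessian of f at 0 has rank 1. Corank 2; j^3 = u^2*v has shape L^2 M (L != M), so D-series; mu = 5 gives D_5.

D5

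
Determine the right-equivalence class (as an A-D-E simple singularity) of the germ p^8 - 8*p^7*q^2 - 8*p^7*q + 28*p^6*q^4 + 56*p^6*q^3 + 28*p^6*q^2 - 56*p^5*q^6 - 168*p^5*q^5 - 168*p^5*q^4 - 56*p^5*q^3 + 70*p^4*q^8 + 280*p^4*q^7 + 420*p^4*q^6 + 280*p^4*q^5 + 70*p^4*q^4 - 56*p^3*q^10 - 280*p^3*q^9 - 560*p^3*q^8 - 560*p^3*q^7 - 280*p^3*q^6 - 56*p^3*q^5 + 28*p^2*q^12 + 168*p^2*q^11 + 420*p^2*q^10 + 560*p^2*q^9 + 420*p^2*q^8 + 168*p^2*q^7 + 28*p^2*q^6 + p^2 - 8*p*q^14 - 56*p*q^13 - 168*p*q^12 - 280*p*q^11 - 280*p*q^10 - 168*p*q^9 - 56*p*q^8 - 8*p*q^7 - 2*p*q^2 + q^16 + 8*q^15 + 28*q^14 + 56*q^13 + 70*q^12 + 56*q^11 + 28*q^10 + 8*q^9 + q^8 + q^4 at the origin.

A7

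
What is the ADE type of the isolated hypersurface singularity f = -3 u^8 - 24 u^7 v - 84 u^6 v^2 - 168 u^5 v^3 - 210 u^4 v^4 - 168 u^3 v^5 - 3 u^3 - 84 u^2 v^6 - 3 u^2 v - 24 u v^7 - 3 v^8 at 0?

D9

The Hessian of f at 0 has rank 0. Corank 2; j^3 = -3*u^2*(u + v) has shape L^2 M (L != M), so D-series; mu = 9 gives D_9.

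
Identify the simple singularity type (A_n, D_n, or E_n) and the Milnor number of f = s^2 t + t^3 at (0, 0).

Type D_4, Milnor number mu = 4.

The Hessian of f at 0 has rank 0. Corank 2; j^3 = t*(s^2 + t^2) splits into three distinct lines over C (the quadratic factor has nonzero discriminant), so D_4.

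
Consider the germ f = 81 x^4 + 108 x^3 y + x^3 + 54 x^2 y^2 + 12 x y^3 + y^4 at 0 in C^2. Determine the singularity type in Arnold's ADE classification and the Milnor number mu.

Type E_6, Milnor number mu = 6.

The Hessian of f at 0 has rank 0. Corank 2; j^3 = x^3 is a perfect cube, so E-series; the 4-jet and mu = 6 give E_6.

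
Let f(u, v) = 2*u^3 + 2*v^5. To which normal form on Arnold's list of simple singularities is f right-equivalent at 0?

E_8

The Hessian of f at 0 has rank 0. Corank 2; j^3 = 2*u^3 is a perfect cube, so E-series; the 5-jet and mu = 8 give E_8.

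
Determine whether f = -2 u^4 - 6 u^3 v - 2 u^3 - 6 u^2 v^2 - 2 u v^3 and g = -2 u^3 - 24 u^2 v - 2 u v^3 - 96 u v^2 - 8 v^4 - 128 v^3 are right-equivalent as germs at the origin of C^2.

The Hessian of f at 0 is [[0, 0], [0, 0]] with rank 0, so corank 2. A Groebner basis of the Jacobian ideal J(f) in C{u,v} is {3*u^2 + v^4 + v^3, u^3, u^2*v - u^2 - v^3/3, 2*u^2 + u*v^2 + 2*v^3/3}; counting standard monomials gives mu = 7. Corank 2; j^3 = -2*u^3 is a perfect cube, so E-series; the 4-jet and mu = 7 give E_7. The Hessian of g at 0 is [[0, 0], [0, 0]] with rank 0, so corank 2. A Groebner basis of the Jacobian ideal J(g) in C{u,v} is {u^3 + 12*u^2*v + 384*u^2 + 3072*u*v + 6144*v^2, -12*u^2 + u*v^2 - 96*u*v - 192*v^2, 3*u^2 + 24*u*v + v^3 + 48*v^2}; counting standard monomials gives mu = 7. Corank 2; j^3 = -2*(u + 4*v)^3 is a perfect cube, so E-series; the 4-jet and mu = 7 give E_7. Both have type E_7, hence right-equivalent.

Yes.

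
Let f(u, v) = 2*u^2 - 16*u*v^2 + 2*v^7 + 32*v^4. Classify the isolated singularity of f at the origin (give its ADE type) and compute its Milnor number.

The Hessian of f at 0 has rank 1. Corank 1: A-series; mu = 6 gives A_6.

Type A6, Milnor number mu = 6.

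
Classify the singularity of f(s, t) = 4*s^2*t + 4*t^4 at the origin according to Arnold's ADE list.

D_{5}

The Hessian of f at 0 is [[0, 0], [0, 0]] with rank 0, so corank 2. A Groebner basis of the Jacobian ideal J(f) in C{s,t} is {s^3, s^2/4 + t^3, s*t}; counting standard monomials gives mu = 5. Corank 2; j^3 = 4*s^2*t has shape L^2 M (L != M), so D-series; mu = 5 gives D_5.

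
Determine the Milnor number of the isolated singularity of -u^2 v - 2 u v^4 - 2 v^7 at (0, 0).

8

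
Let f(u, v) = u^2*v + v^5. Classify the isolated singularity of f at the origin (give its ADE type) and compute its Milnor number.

Type D6, Milnor number mu = 6.

The Hessian of f at 0 is [[0, 0], [0, 0]] with rank 0, so corank 2. A Groebner basis of the Jacobian ideal J(f) in C{u,v} is {u^2/5 + v^4, u^3, u*v}; counting standard monomials gives mu = 6. Corank 2; j^3 = u^2*v has shape L^2 M (L != M), so D-series; mu = 6 gives D_6.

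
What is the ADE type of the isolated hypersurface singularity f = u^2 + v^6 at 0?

A_5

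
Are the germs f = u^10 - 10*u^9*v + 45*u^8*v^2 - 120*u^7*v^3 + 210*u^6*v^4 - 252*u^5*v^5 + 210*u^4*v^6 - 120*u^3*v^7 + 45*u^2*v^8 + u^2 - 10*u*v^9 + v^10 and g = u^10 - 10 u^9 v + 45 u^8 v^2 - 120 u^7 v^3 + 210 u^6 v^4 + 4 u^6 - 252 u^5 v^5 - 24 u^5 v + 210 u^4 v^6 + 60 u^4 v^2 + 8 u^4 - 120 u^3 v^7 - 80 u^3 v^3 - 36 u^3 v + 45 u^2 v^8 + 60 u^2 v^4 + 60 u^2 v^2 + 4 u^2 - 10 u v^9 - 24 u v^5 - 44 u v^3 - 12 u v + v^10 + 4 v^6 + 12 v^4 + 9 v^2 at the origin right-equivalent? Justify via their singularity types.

Yes.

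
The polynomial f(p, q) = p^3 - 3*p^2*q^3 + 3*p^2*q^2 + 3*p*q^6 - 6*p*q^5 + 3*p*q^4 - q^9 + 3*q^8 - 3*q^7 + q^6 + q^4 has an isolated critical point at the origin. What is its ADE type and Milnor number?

Type E_{6}, Milnor number mu = 6.

The Hessian of f at 0 has rank 0. Corank 2; j^3 = p^3 is a perfect cube, so E-series; the 4-jet and mu = 6 give E_6.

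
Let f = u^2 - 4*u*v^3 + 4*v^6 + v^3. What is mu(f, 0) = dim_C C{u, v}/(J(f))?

2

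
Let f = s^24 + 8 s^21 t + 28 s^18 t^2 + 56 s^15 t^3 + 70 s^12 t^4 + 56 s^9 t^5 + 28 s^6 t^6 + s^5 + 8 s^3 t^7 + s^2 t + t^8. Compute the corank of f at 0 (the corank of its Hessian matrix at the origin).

2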